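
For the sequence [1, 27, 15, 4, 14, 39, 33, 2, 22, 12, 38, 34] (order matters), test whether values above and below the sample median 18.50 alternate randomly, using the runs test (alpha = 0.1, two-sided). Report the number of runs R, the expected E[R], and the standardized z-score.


Step 1: Compute median = 18.50; label A = above, B = below.
Labels in order: BABBBAABABAA  (n_A = 6, n_B = 6)
Step 2: Count runs R = 8.
Step 3: Under H0 (random ordering), E[R] = 2*n_A*n_B/(n_A+n_B) + 1 = 2*6*6/12 + 1 = 7.0000.
        Var[R] = 2*n_A*n_B*(2*n_A*n_B - n_A - n_B) / ((n_A+n_B)^2 * (n_A+n_B-1)) = 4320/1584 = 2.7273.
        SD[R] = 1.6514.
Step 4: Continuity-corrected z = (R - 0.5 - E[R]) / SD[R] = (8 - 0.5 - 7.0000) / 1.6514 = 0.3028.
Step 5: Two-sided p-value via normal approximation = 2*(1 - Phi(|z|)) = 0.762069.
Step 6: alpha = 0.1. fail to reject H0.

R = 8, z = 0.3028, p = 0.762069, fail to reject H0.


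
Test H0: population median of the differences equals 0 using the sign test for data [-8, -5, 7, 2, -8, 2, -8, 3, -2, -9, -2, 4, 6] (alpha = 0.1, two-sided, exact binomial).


Step 1: Discard zero differences. Original n = 13; n_eff = number of nonzero differences = 13.
Nonzero differences (with sign): -8, -5, +7, +2, -8, +2, -8, +3, -2, -9, -2, +4, +6
Step 2: Count signs: positive = 6, negative = 7.
Step 3: Under H0: P(positive) = 0.5, so the number of positives S ~ Bin(13, 0.5).
Step 4: Two-sided exact p-value = sum of Bin(13,0.5) probabilities at or below the observed probability = 1.000000.
Step 5: alpha = 0.1. fail to reject H0.

n_eff = 13, pos = 6, neg = 7, p = 1.000000, fail to reject H0.


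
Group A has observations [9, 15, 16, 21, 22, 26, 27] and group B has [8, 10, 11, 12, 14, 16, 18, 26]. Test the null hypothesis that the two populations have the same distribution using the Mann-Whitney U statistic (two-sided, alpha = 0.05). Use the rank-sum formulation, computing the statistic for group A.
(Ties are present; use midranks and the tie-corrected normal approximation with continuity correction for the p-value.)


Step 1: Combine and sort all 15 observations; assign midranks.
sorted (value, group): (8,Y), (9,X), (10,Y), (11,Y), (12,Y), (14,Y), (15,X), (16,X), (16,Y), (18,Y), (21,X), (22,X), (26,X), (26,Y), (27,X)
ranks: 8->1, 9->2, 10->3, 11->4, 12->5, 14->6, 15->7, 16->8.5, 16->8.5, 18->10, 21->11, 22->12, 26->13.5, 26->13.5, 27->15
Step 2: Rank sum for X: R1 = 2 + 7 + 8.5 + 11 + 12 + 13.5 + 15 = 69.
Step 3: U_X = R1 - n1(n1+1)/2 = 69 - 7*8/2 = 69 - 28 = 41.
       U_Y = n1*n2 - U_X = 56 - 41 = 15.
Step 4: Ties are present, so use the tie-corrected normal approximation (with continuity correction) for the p-value.
Step 5: p-value = 0.147286; compare to alpha = 0.05. fail to reject H0.

U_X = 41, p = 0.147286, fail to reject H0 at alpha = 0.05.


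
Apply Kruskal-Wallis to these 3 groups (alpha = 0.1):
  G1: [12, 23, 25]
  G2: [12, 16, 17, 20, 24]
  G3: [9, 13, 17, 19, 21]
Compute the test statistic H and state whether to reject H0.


Step 1: Combine all N = 13 observations and assign midranks.
sorted (value, group, rank): (9,G3,1), (12,G1,2.5), (12,G2,2.5), (13,G3,4), (16,G2,5), (17,G2,6.5), (17,G3,6.5), (19,G3,8), (20,G2,9), (21,G3,10), (23,G1,11), (24,G2,12), (25,G1,13)
Step 2: Sum ranks within each group.
R_1 = 26.5 (n_1 = 3)
R_2 = 35 (n_2 = 5)
R_3 = 29.5 (n_3 = 5)
Step 3: H = 12/(N(N+1)) * sum(R_i^2/n_i) - 3(N+1)
     = 12/(13*14) * (26.5^2/3 + 35^2/5 + 29.5^2/5) - 3*14
     = 0.065934 * 653.133 - 42
     = 1.063736.
Step 4: Ties present; correction factor C = 1 - 12/(13^3 - 13) = 0.994505. Corrected H = 1.063736 / 0.994505 = 1.069613.
Step 5: Under H0, H ~ chi^2(2); p-value = 0.585783.
Step 6: alpha = 0.1. fail to reject H0.

H = 1.0696, df = 2, p = 0.585783, fail to reject H0.


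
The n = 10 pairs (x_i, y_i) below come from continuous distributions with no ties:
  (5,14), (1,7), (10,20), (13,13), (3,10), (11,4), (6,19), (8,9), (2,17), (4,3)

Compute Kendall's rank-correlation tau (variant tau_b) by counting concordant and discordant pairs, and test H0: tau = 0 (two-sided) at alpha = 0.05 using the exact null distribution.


Step 1: Enumerate the 45 unordered pairs (i,j) with i<j and classify each by sign(x_j-x_i) * sign(y_j-y_i).
  (1,2):dx=-4,dy=-7->C; (1,3):dx=+5,dy=+6->C; (1,4):dx=+8,dy=-1->D; (1,5):dx=-2,dy=-4->C
  (1,6):dx=+6,dy=-10->D; (1,7):dx=+1,dy=+5->C; (1,8):dx=+3,dy=-5->D; (1,9):dx=-3,dy=+3->D
  (1,10):dx=-1,dy=-11->C; (2,3):dx=+9,dy=+13->C; (2,4):dx=+12,dy=+6->C; (2,5):dx=+2,dy=+3->C
  (2,6):dx=+10,dy=-3->D; (2,7):dx=+5,dy=+12->C; (2,8):dx=+7,dy=+2->C; (2,9):dx=+1,dy=+10->C
  (2,10):dx=+3,dy=-4->D; (3,4):dx=+3,dy=-7->D; (3,5):dx=-7,dy=-10->C; (3,6):dx=+1,dy=-16->D
  (3,7):dx=-4,dy=-1->C; (3,8):dx=-2,dy=-11->C; (3,9):dx=-8,dy=-3->C; (3,10):dx=-6,dy=-17->C
  (4,5):dx=-10,dy=-3->C; (4,6):dx=-2,dy=-9->C; (4,7):dx=-7,dy=+6->D; (4,8):dx=-5,dy=-4->C
  (4,9):dx=-11,dy=+4->D; (4,10):dx=-9,dy=-10->C; (5,6):dx=+8,dy=-6->D; (5,7):dx=+3,dy=+9->C
  (5,8):dx=+5,dy=-1->D; (5,9):dx=-1,dy=+7->D; (5,10):dx=+1,dy=-7->D; (6,7):dx=-5,dy=+15->D
  (6,8):dx=-3,dy=+5->D; (6,9):dx=-9,dy=+13->D; (6,10):dx=-7,dy=-1->C; (7,8):dx=+2,dy=-10->D
  (7,9):dx=-4,dy=-2->C; (7,10):dx=-2,dy=-16->C; (8,9):dx=-6,dy=+8->D; (8,10):dx=-4,dy=-6->C
  (9,10):dx=+2,dy=-14->D
Step 2: C = 25, D = 20, total pairs = 45.
Step 3: tau = (C - D)/(n(n-1)/2) = (25 - 20)/45 = 0.111111.
Step 4: Exact two-sided p-value (enumerate n! = 3628800 permutations of y under H0): p = 0.727490.
Step 5: alpha = 0.05. fail to reject H0.

tau_b = 0.1111 (C=25, D=20), p = 0.727490, fail to reject H0.


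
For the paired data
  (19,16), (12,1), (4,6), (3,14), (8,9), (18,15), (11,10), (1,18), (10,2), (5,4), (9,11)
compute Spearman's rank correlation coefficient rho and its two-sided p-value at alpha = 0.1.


Step 1: Rank x and y separately (midranks; no ties here).
rank(x): 19->11, 12->9, 4->3, 3->2, 8->5, 18->10, 11->8, 1->1, 10->7, 5->4, 9->6
rank(y): 16->10, 1->1, 6->4, 14->8, 9->5, 15->9, 10->6, 18->11, 2->2, 4->3, 11->7
Step 2: d_i = R_x(i) - R_y(i); compute d_i^2.
  (11-10)^2=1, (9-1)^2=64, (3-4)^2=1, (2-8)^2=36, (5-5)^2=0, (10-9)^2=1, (8-6)^2=4, (1-11)^2=100, (7-2)^2=25, (4-3)^2=1, (6-7)^2=1
sum(d^2) = 234.
Step 3: rho = 1 - 6*234 / (11*(11^2 - 1)) = 1 - 1404/1320 = -0.063636.
Step 4: Under H0, t = rho * sqrt((n-2)/(1-rho^2)) = -0.1913 ~ t(9).
Step 5: Two-sided p-value from the t-distribution with 9 df = 0.852539.
Step 6: alpha = 0.1. fail to reject H0.

rho = -0.0636, p = 0.852539, fail to reject H0 at alpha = 0.1.


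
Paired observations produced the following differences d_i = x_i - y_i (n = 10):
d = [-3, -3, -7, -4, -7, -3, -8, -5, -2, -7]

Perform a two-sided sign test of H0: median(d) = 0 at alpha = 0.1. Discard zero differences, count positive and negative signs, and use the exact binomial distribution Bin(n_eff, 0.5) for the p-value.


Step 1: Discard zero differences. Original n = 10; n_eff = number of nonzero differences = 10.
Nonzero differences (with sign): -3, -3, -7, -4, -7, -3, -8, -5, -2, -7
Step 2: Count signs: positive = 0, negative = 10.
Step 3: Under H0: P(positive) = 0.5, so the number of positives S ~ Bin(10, 0.5).
Step 4: Two-sided exact p-value = sum of Bin(10,0.5) probabilities at or below the observed probability = 0.001953.
Step 5: alpha = 0.1. reject H0.

n_eff = 10, pos = 0, neg = 10, p = 0.001953, reject H0.


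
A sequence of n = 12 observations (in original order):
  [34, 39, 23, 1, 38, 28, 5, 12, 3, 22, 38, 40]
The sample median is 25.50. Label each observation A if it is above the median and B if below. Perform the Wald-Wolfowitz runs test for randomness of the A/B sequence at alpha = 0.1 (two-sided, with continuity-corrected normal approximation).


Step 1: Compute median = 25.50; label A = above, B = below.
Labels in order: AABBAABBBBAA  (n_A = 6, n_B = 6)
Step 2: Count runs R = 5.
Step 3: Under H0 (random ordering), E[R] = 2*n_A*n_B/(n_A+n_B) + 1 = 2*6*6/12 + 1 = 7.0000.
        Var[R] = 2*n_A*n_B*(2*n_A*n_B - n_A - n_B) / ((n_A+n_B)^2 * (n_A+n_B-1)) = 4320/1584 = 2.7273.
        SD[R] = 1.6514.
Step 4: Continuity-corrected z = (R + 0.5 - E[R]) / SD[R] = (5 + 0.5 - 7.0000) / 1.6514 = -0.9083.
Step 5: Two-sided p-value via normal approximation = 2*(1 - Phi(|z|)) = 0.363722.
Step 6: alpha = 0.1. fail to reject H0.

R = 5, z = -0.9083, p = 0.363722, fail to reject H0.


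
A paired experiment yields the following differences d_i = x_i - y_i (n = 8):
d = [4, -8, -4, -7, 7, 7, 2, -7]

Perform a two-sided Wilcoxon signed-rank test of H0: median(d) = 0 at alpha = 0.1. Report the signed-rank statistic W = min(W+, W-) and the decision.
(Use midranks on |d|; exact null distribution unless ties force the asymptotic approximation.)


Step 1: Drop any zero differences (none here) and take |d_i|.
|d| = [4, 8, 4, 7, 7, 7, 2, 7]
Step 2: Midrank |d_i| (ties get averaged ranks).
ranks: |4|->2.5, |8|->8, |4|->2.5, |7|->5.5, |7|->5.5, |7|->5.5, |2|->1, |7|->5.5
Step 3: Attach original signs; sum ranks with positive sign and with negative sign.
W+ = 2.5 + 5.5 + 5.5 + 1 = 14.5
W- = 8 + 2.5 + 5.5 + 5.5 = 21.5
(Check: W+ + W- = 36 should equal n(n+1)/2 = 36.)
Step 4: Test statistic W = min(W+, W-) = 14.5.
Step 5: Ties in |d|, so use the tie-corrected normal approximation.
        E[W] = n(n+1)/4 = 8*9/4 = 18.
        Tie groups: |d|=4 (t=2), |d|=7 (t=4); sum(t^3 - t) = 66.
        Var[W] = n(n+1)(2n+1)/24 - sum(t^3-t)/48 = 1224/24 - 66/48 = 49.625.
        z = (W - E[W]) / sqrt(Var[W]) = (14.5 - 18) / 7.0445 = -0.4968.
        Two-sided p = 2*Phi(z) = 0.619301.
Step 6: alpha = 0.1. fail to reject H0.

W+ = 14.5, W- = 21.5, W = min = 14.5, p = 0.619301, fail to reject H0.


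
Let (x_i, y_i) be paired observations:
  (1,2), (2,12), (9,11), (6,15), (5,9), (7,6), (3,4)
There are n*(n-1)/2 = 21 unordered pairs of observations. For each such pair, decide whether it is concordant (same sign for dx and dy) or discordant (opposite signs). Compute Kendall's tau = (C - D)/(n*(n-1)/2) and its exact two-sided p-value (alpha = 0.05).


Step 1: Enumerate the 21 unordered pairs (i,j) with i<j and classify each by sign(x_j-x_i) * sign(y_j-y_i).
  (1,2):dx=+1,dy=+10->C; (1,3):dx=+8,dy=+9->C; (1,4):dx=+5,dy=+13->C; (1,5):dx=+4,dy=+7->C
  (1,6):dx=+6,dy=+4->C; (1,7):dx=+2,dy=+2->C; (2,3):dx=+7,dy=-1->D; (2,4):dx=+4,dy=+3->C
  (2,5):dx=+3,dy=-3->D; (2,6):dx=+5,dy=-6->D; (2,7):dx=+1,dy=-8->D; (3,4):dx=-3,dy=+4->D
  (3,5):dx=-4,dy=-2->C; (3,6):dx=-2,dy=-5->C; (3,7):dx=-6,dy=-7->C; (4,5):dx=-1,dy=-6->C
  (4,6):dx=+1,dy=-9->D; (4,7):dx=-3,dy=-11->C; (5,6):dx=+2,dy=-3->D; (5,7):dx=-2,dy=-5->C
  (6,7):dx=-4,dy=-2->C
Step 2: C = 14, D = 7, total pairs = 21.
Step 3: tau = (C - D)/(n(n-1)/2) = (14 - 7)/21 = 0.333333.
Step 4: Exact two-sided p-value (enumerate n! = 5040 permutations of y under H0): p = 0.381349.
Step 5: alpha = 0.05. fail to reject H0.

tau_b = 0.3333 (C=14, D=7), p = 0.381349, fail to reject H0.


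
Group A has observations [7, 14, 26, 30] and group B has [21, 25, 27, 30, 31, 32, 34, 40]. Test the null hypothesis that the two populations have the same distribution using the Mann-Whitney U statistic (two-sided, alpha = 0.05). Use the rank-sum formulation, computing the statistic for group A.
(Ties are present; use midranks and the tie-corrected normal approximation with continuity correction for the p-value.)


Step 1: Combine and sort all 12 observations; assign midranks.
sorted (value, group): (7,X), (14,X), (21,Y), (25,Y), (26,X), (27,Y), (30,X), (30,Y), (31,Y), (32,Y), (34,Y), (40,Y)
ranks: 7->1, 14->2, 21->3, 25->4, 26->5, 27->6, 30->7.5, 30->7.5, 31->9, 32->10, 34->11, 40->12
Step 2: Rank sum for X: R1 = 1 + 2 + 5 + 7.5 = 15.5.
Step 3: U_X = R1 - n1(n1+1)/2 = 15.5 - 4*5/2 = 15.5 - 10 = 5.5.
       U_Y = n1*n2 - U_X = 32 - 5.5 = 26.5.
Step 4: Ties are present, so use the tie-corrected normal approximation (with continuity correction) for the p-value.
Step 5: p-value = 0.088869; compare to alpha = 0.05. fail to reject H0.

U_X = 5.5, p = 0.088869, fail to reject H0 at alpha = 0.05.


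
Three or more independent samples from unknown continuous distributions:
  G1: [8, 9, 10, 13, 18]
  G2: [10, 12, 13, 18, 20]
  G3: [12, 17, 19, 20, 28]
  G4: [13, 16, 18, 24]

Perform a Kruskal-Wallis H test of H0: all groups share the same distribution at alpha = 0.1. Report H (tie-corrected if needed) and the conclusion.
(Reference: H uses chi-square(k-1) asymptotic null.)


Step 1: Combine all N = 19 observations and assign midranks.
sorted (value, group, rank): (8,G1,1), (9,G1,2), (10,G1,3.5), (10,G2,3.5), (12,G2,5.5), (12,G3,5.5), (13,G1,8), (13,G2,8), (13,G4,8), (16,G4,10), (17,G3,11), (18,G1,13), (18,G2,13), (18,G4,13), (19,G3,15), (20,G2,16.5), (20,G3,16.5), (24,G4,18), (28,G3,19)
Step 2: Sum ranks within each group.
R_1 = 27.5 (n_1 = 5)
R_2 = 46.5 (n_2 = 5)
R_3 = 67 (n_3 = 5)
R_4 = 49 (n_4 = 4)
Step 3: H = 12/(N(N+1)) * sum(R_i^2/n_i) - 3(N+1)
     = 12/(19*20) * (27.5^2/5 + 46.5^2/5 + 67^2/5 + 49^2/4) - 3*20
     = 0.031579 * 2081.75 - 60
     = 5.739474.
Step 4: Ties present; correction factor C = 1 - 66/(19^3 - 19) = 0.990351. Corrected H = 5.739474 / 0.990351 = 5.795394.
Step 5: Under H0, H ~ chi^2(3); p-value = 0.122000.
Step 6: alpha = 0.1. fail to reject H0.

H = 5.7954, df = 3, p = 0.122000, fail to reject H0.


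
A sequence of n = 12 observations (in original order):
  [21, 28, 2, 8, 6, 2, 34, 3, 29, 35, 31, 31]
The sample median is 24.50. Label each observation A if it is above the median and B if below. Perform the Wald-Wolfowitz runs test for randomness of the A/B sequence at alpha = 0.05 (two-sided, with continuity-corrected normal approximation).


Step 1: Compute median = 24.50; label A = above, B = below.
Labels in order: BABBBBABAAAA  (n_A = 6, n_B = 6)
Step 2: Count runs R = 6.
Step 3: Under H0 (random ordering), E[R] = 2*n_A*n_B/(n_A+n_B) + 1 = 2*6*6/12 + 1 = 7.0000.
        Var[R] = 2*n_A*n_B*(2*n_A*n_B - n_A - n_B) / ((n_A+n_B)^2 * (n_A+n_B-1)) = 4320/1584 = 2.7273.
        SD[R] = 1.6514.
Step 4: Continuity-corrected z = (R + 0.5 - E[R]) / SD[R] = (6 + 0.5 - 7.0000) / 1.6514 = -0.3028.
Step 5: Two-sided p-value via normal approximation = 2*(1 - Phi(|z|)) = 0.762069.
Step 6: alpha = 0.05. fail to reject H0.

R = 6, z = -0.3028, p = 0.762069, fail to reject H0.


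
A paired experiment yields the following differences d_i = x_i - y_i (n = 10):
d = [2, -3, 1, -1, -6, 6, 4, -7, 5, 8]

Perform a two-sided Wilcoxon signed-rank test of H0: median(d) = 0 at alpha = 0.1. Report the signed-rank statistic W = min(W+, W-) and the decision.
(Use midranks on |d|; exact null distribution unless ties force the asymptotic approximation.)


Step 1: Drop any zero differences (none here) and take |d_i|.
|d| = [2, 3, 1, 1, 6, 6, 4, 7, 5, 8]
Step 2: Midrank |d_i| (ties get averaged ranks).
ranks: |2|->3, |3|->4, |1|->1.5, |1|->1.5, |6|->7.5, |6|->7.5, |4|->5, |7|->9, |5|->6, |8|->10
Step 3: Attach original signs; sum ranks with positive sign and with negative sign.
W+ = 3 + 1.5 + 7.5 + 5 + 6 + 10 = 33
W- = 4 + 1.5 + 7.5 + 9 = 22
(Check: W+ + W- = 55 should equal n(n+1)/2 = 55.)
Step 4: Test statistic W = min(W+, W-) = 22.
Step 5: Ties in |d|, so use the tie-corrected normal approximation.
        E[W] = n(n+1)/4 = 10*11/4 = 27.5.
        Tie groups: |d|=1 (t=2), |d|=6 (t=2); sum(t^3 - t) = 12.
        Var[W] = n(n+1)(2n+1)/24 - sum(t^3-t)/48 = 2310/24 - 12/48 = 96.
        z = (W - E[W]) / sqrt(Var[W]) = (22 - 27.5) / 9.7980 = -0.5613.
        Two-sided p = 2*Phi(z) = 0.574565.
Step 6: alpha = 0.1. fail to reject H0.

W+ = 33, W- = 22, W = min = 22, p = 0.574565, fail to reject H0.


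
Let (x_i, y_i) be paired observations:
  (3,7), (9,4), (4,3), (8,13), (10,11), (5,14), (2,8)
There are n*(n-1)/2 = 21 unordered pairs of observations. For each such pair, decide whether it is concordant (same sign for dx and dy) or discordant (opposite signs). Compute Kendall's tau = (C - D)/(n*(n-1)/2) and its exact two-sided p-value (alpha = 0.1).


Step 1: Enumerate the 21 unordered pairs (i,j) with i<j and classify each by sign(x_j-x_i) * sign(y_j-y_i).
  (1,2):dx=+6,dy=-3->D; (1,3):dx=+1,dy=-4->D; (1,4):dx=+5,dy=+6->C; (1,5):dx=+7,dy=+4->C
  (1,6):dx=+2,dy=+7->C; (1,7):dx=-1,dy=+1->D; (2,3):dx=-5,dy=-1->C; (2,4):dx=-1,dy=+9->D
  (2,5):dx=+1,dy=+7->C; (2,6):dx=-4,dy=+10->D; (2,7):dx=-7,dy=+4->D; (3,4):dx=+4,dy=+10->C
  (3,5):dx=+6,dy=+8->C; (3,6):dx=+1,dy=+11->C; (3,7):dx=-2,dy=+5->D; (4,5):dx=+2,dy=-2->D
  (4,6):dx=-3,dy=+1->D; (4,7):dx=-6,dy=-5->C; (5,6):dx=-5,dy=+3->D; (5,7):dx=-8,dy=-3->C
  (6,7):dx=-3,dy=-6->C
Step 2: C = 11, D = 10, total pairs = 21.
Step 3: tau = (C - D)/(n(n-1)/2) = (11 - 10)/21 = 0.047619.
Step 4: Exact two-sided p-value (enumerate n! = 5040 permutations of y under H0): p = 1.000000.
Step 5: alpha = 0.1. fail to reject H0.

tau_b = 0.0476 (C=11, D=10), p = 1.000000, fail to reject H0.


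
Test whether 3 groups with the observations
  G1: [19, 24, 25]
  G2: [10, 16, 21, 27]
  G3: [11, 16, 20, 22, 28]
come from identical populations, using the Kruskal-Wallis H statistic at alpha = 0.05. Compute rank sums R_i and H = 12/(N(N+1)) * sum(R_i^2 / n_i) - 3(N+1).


Step 1: Combine all N = 12 observations and assign midranks.
sorted (value, group, rank): (10,G2,1), (11,G3,2), (16,G2,3.5), (16,G3,3.5), (19,G1,5), (20,G3,6), (21,G2,7), (22,G3,8), (24,G1,9), (25,G1,10), (27,G2,11), (28,G3,12)
Step 2: Sum ranks within each group.
R_1 = 24 (n_1 = 3)
R_2 = 22.5 (n_2 = 4)
R_3 = 31.5 (n_3 = 5)
Step 3: H = 12/(N(N+1)) * sum(R_i^2/n_i) - 3(N+1)
     = 12/(12*13) * (24^2/3 + 22.5^2/4 + 31.5^2/5) - 3*13
     = 0.076923 * 517.013 - 39
     = 0.770192.
Step 4: Ties present; correction factor C = 1 - 6/(12^3 - 12) = 0.996503. Corrected H = 0.770192 / 0.996503 = 0.772895.
Step 5: Under H0, H ~ chi^2(2); p-value = 0.679466.
Step 6: alpha = 0.05. fail to reject H0.

H = 0.7729, df = 2, p = 0.679466, fail to reject H0.


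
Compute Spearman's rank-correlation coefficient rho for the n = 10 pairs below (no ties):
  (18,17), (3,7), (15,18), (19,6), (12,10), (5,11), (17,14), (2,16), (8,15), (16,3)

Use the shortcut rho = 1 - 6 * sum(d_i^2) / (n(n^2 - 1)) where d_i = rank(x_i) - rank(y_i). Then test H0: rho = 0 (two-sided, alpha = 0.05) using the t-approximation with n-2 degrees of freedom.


Step 1: Rank x and y separately (midranks; no ties here).
rank(x): 18->9, 3->2, 15->6, 19->10, 12->5, 5->3, 17->8, 2->1, 8->4, 16->7
rank(y): 17->9, 7->3, 18->10, 6->2, 10->4, 11->5, 14->6, 16->8, 15->7, 3->1
Step 2: d_i = R_x(i) - R_y(i); compute d_i^2.
  (9-9)^2=0, (2-3)^2=1, (6-10)^2=16, (10-2)^2=64, (5-4)^2=1, (3-5)^2=4, (8-6)^2=4, (1-8)^2=49, (4-7)^2=9, (7-1)^2=36
sum(d^2) = 184.
Step 3: rho = 1 - 6*184 / (10*(10^2 - 1)) = 1 - 1104/990 = -0.115152.
Step 4: Under H0, t = rho * sqrt((n-2)/(1-rho^2)) = -0.3279 ~ t(8).
Step 5: Two-sided p-value from the t-distribution with 8 df = 0.751420.
Step 6: alpha = 0.05. fail to reject H0.

rho = -0.1152, p = 0.751420, fail to reject H0 at alpha = 0.05.


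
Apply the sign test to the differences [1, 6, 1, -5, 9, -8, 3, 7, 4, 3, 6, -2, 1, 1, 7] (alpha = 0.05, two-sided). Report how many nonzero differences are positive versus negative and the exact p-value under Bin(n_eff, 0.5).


Step 1: Discard zero differences. Original n = 15; n_eff = number of nonzero differences = 15.
Nonzero differences (with sign): +1, +6, +1, -5, +9, -8, +3, +7, +4, +3, +6, -2, +1, +1, +7
Step 2: Count signs: positive = 12, negative = 3.
Step 3: Under H0: P(positive) = 0.5, so the number of positives S ~ Bin(15, 0.5).
Step 4: Two-sided exact p-value = sum of Bin(15,0.5) probabilities at or below the observed probability = 0.035156.
Step 5: alpha = 0.05. reject H0.

n_eff = 15, pos = 12, neg = 3, p = 0.035156, reject H0.


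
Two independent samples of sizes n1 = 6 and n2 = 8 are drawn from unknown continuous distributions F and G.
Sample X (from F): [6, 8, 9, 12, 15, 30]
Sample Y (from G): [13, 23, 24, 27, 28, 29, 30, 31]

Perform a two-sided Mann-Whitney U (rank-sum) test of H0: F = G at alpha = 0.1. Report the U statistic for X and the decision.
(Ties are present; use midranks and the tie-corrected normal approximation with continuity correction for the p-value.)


Step 1: Combine and sort all 14 observations; assign midranks.
sorted (value, group): (6,X), (8,X), (9,X), (12,X), (13,Y), (15,X), (23,Y), (24,Y), (27,Y), (28,Y), (29,Y), (30,X), (30,Y), (31,Y)
ranks: 6->1, 8->2, 9->3, 12->4, 13->5, 15->6, 23->7, 24->8, 27->9, 28->10, 29->11, 30->12.5, 30->12.5, 31->14
Step 2: Rank sum for X: R1 = 1 + 2 + 3 + 4 + 6 + 12.5 = 28.5.
Step 3: U_X = R1 - n1(n1+1)/2 = 28.5 - 6*7/2 = 28.5 - 21 = 7.5.
       U_Y = n1*n2 - U_X = 48 - 7.5 = 40.5.
Step 4: Ties are present, so use the tie-corrected normal approximation (with continuity correction) for the p-value.
Step 5: p-value = 0.038653; compare to alpha = 0.1. reject H0.

U_X = 7.5, p = 0.038653, reject H0 at alpha = 0.1.


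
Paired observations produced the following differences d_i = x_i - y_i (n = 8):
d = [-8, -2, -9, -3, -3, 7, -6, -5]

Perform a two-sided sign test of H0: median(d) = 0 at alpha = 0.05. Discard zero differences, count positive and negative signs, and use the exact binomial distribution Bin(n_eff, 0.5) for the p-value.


Step 1: Discard zero differences. Original n = 8; n_eff = number of nonzero differences = 8.
Nonzero differences (with sign): -8, -2, -9, -3, -3, +7, -6, -5
Step 2: Count signs: positive = 1, negative = 7.
Step 3: Under H0: P(positive) = 0.5, so the number of positives S ~ Bin(8, 0.5).
Step 4: Two-sided exact p-value = sum of Bin(8,0.5) probabilities at or below the observed probability = 0.070312.
Step 5: alpha = 0.05. fail to reject H0.

n_eff = 8, pos = 1, neg = 7, p = 0.070312, fail to reject H0.


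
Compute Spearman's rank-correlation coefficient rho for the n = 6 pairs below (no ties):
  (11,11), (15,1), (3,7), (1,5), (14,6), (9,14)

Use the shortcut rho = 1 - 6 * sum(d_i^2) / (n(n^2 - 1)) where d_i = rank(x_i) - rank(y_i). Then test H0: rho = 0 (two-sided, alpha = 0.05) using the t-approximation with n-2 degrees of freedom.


Step 1: Rank x and y separately (midranks; no ties here).
rank(x): 11->4, 15->6, 3->2, 1->1, 14->5, 9->3
rank(y): 11->5, 1->1, 7->4, 5->2, 6->3, 14->6
Step 2: d_i = R_x(i) - R_y(i); compute d_i^2.
  (4-5)^2=1, (6-1)^2=25, (2-4)^2=4, (1-2)^2=1, (5-3)^2=4, (3-6)^2=9
sum(d^2) = 44.
Step 3: rho = 1 - 6*44 / (6*(6^2 - 1)) = 1 - 264/210 = -0.257143.
Step 4: Under H0, t = rho * sqrt((n-2)/(1-rho^2)) = -0.5322 ~ t(4).
Step 5: Two-sided p-value from the t-distribution with 4 df = 0.622787.
Step 6: alpha = 0.05. fail to reject H0.

rho = -0.2571, p = 0.622787, fail to reject H0 at alpha = 0.05.


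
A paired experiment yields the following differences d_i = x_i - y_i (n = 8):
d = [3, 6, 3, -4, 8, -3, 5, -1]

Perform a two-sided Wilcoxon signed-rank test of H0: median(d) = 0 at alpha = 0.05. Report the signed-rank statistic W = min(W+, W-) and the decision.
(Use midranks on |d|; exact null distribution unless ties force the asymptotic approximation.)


Step 1: Drop any zero differences (none here) and take |d_i|.
|d| = [3, 6, 3, 4, 8, 3, 5, 1]
Step 2: Midrank |d_i| (ties get averaged ranks).
ranks: |3|->3, |6|->7, |3|->3, |4|->5, |8|->8, |3|->3, |5|->6, |1|->1
Step 3: Attach original signs; sum ranks with positive sign and with negative sign.
W+ = 3 + 7 + 3 + 8 + 6 = 27
W- = 5 + 3 + 1 = 9
(Check: W+ + W- = 36 should equal n(n+1)/2 = 36.)
Step 4: Test statistic W = min(W+, W-) = 9.
Step 5: Ties in |d|, so use the tie-corrected normal approximation.
        E[W] = n(n+1)/4 = 8*9/4 = 18.
        Tie groups: |d|=3 (t=3); sum(t^3 - t) = 24.
        Var[W] = n(n+1)(2n+1)/24 - sum(t^3-t)/48 = 1224/24 - 24/48 = 50.5.
        z = (W - E[W]) / sqrt(Var[W]) = (9 - 18) / 7.1063 = -1.2665.
        Two-sided p = 2*Phi(z) = 0.205343.
Step 6: alpha = 0.05. fail to reject H0.

W+ = 27, W- = 9, W = min = 9, p = 0.205343, fail to reject H0.


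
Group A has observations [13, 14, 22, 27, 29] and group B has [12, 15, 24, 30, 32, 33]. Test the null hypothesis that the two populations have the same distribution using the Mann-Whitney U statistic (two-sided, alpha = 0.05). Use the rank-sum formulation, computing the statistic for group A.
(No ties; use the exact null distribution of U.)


Step 1: Combine and sort all 11 observations; assign midranks.
sorted (value, group): (12,Y), (13,X), (14,X), (15,Y), (22,X), (24,Y), (27,X), (29,X), (30,Y), (32,Y), (33,Y)
ranks: 12->1, 13->2, 14->3, 15->4, 22->5, 24->6, 27->7, 29->8, 30->9, 32->10, 33->11
Step 2: Rank sum for X: R1 = 2 + 3 + 5 + 7 + 8 = 25.
Step 3: U_X = R1 - n1(n1+1)/2 = 25 - 5*6/2 = 25 - 15 = 10.
       U_Y = n1*n2 - U_X = 30 - 10 = 20.
Step 4: No ties, so the exact null distribution of U (based on enumerating the C(11,5) = 462 equally likely rank assignments) gives the two-sided p-value.
Step 5: p-value = 0.428571; compare to alpha = 0.05. fail to reject H0.

U_X = 10, p = 0.428571, fail to reject H0 at alpha = 0.05.


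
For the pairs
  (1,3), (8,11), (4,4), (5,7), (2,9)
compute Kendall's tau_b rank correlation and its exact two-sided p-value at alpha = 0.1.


Step 1: Enumerate the 10 unordered pairs (i,j) with i<j and classify each by sign(x_j-x_i) * sign(y_j-y_i).
  (1,2):dx=+7,dy=+8->C; (1,3):dx=+3,dy=+1->C; (1,4):dx=+4,dy=+4->C; (1,5):dx=+1,dy=+6->C
  (2,3):dx=-4,dy=-7->C; (2,4):dx=-3,dy=-4->C; (2,5):dx=-6,dy=-2->C; (3,4):dx=+1,dy=+3->C
  (3,5):dx=-2,dy=+5->D; (4,5):dx=-3,dy=+2->D
Step 2: C = 8, D = 2, total pairs = 10.
Step 3: tau = (C - D)/(n(n-1)/2) = (8 - 2)/10 = 0.600000.
Step 4: Exact two-sided p-value (enumerate n! = 120 permutations of y under H0): p = 0.233333.
Step 5: alpha = 0.1. fail to reject H0.

tau_b = 0.6000 (C=8, D=2), p = 0.233333, fail to reject H0.


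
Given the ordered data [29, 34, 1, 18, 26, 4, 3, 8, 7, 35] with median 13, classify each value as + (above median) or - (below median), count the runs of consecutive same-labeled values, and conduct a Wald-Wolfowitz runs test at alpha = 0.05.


Step 1: Compute median = 13; label A = above, B = below.
Labels in order: AABAABBBBA  (n_A = 5, n_B = 5)
Step 2: Count runs R = 5.
Step 3: Under H0 (random ordering), E[R] = 2*n_A*n_B/(n_A+n_B) + 1 = 2*5*5/10 + 1 = 6.0000.
        Var[R] = 2*n_A*n_B*(2*n_A*n_B - n_A - n_B) / ((n_A+n_B)^2 * (n_A+n_B-1)) = 2000/900 = 2.2222.
        SD[R] = 1.4907.
Step 4: Continuity-corrected z = (R + 0.5 - E[R]) / SD[R] = (5 + 0.5 - 6.0000) / 1.4907 = -0.3354.
Step 5: Two-sided p-value via normal approximation = 2*(1 - Phi(|z|)) = 0.737316.
Step 6: alpha = 0.05. fail to reject H0.

R = 5, z = -0.3354, p = 0.737316, fail to reject H0.


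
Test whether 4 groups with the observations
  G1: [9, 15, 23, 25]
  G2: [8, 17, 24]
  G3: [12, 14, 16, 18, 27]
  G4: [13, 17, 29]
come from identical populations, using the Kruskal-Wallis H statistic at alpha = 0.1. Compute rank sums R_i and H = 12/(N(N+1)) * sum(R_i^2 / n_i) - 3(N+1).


Step 1: Combine all N = 15 observations and assign midranks.
sorted (value, group, rank): (8,G2,1), (9,G1,2), (12,G3,3), (13,G4,4), (14,G3,5), (15,G1,6), (16,G3,7), (17,G2,8.5), (17,G4,8.5), (18,G3,10), (23,G1,11), (24,G2,12), (25,G1,13), (27,G3,14), (29,G4,15)
Step 2: Sum ranks within each group.
R_1 = 32 (n_1 = 4)
R_2 = 21.5 (n_2 = 3)
R_3 = 39 (n_3 = 5)
R_4 = 27.5 (n_4 = 3)
Step 3: H = 12/(N(N+1)) * sum(R_i^2/n_i) - 3(N+1)
     = 12/(15*16) * (32^2/4 + 21.5^2/3 + 39^2/5 + 27.5^2/3) - 3*16
     = 0.050000 * 966.367 - 48
     = 0.318333.
Step 4: Ties present; correction factor C = 1 - 6/(15^3 - 15) = 0.998214. Corrected H = 0.318333 / 0.998214 = 0.318903.
Step 5: Under H0, H ~ chi^2(3); p-value = 0.956435.
Step 6: alpha = 0.1. fail to reject H0.

H = 0.3189, df = 3, p = 0.956435, fail to reject H0.


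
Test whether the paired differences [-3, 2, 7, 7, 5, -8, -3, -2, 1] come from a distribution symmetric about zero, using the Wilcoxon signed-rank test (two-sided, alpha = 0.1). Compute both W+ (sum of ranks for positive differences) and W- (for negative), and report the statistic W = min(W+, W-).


Step 1: Drop any zero differences (none here) and take |d_i|.
|d| = [3, 2, 7, 7, 5, 8, 3, 2, 1]
Step 2: Midrank |d_i| (ties get averaged ranks).
ranks: |3|->4.5, |2|->2.5, |7|->7.5, |7|->7.5, |5|->6, |8|->9, |3|->4.5, |2|->2.5, |1|->1
Step 3: Attach original signs; sum ranks with positive sign and with negative sign.
W+ = 2.5 + 7.5 + 7.5 + 6 + 1 = 24.5
W- = 4.5 + 9 + 4.5 + 2.5 = 20.5
(Check: W+ + W- = 45 should equal n(n+1)/2 = 45.)
Step 4: Test statistic W = min(W+, W-) = 20.5.
Step 5: Ties in |d|, so use the tie-corrected normal approximation.
        E[W] = n(n+1)/4 = 9*10/4 = 22.5.
        Tie groups: |d|=2 (t=2), |d|=3 (t=2), |d|=7 (t=2); sum(t^3 - t) = 18.
        Var[W] = n(n+1)(2n+1)/24 - sum(t^3-t)/48 = 1710/24 - 18/48 = 70.875.
        z = (W - E[W]) / sqrt(Var[W]) = (20.5 - 22.5) / 8.4187 = -0.2376.
        Two-sided p = 2*Phi(z) = 0.812218.
Step 6: alpha = 0.1. fail to reject H0.

W+ = 24.5, W- = 20.5, W = min = 20.5, p = 0.812218, fail to reject H0.


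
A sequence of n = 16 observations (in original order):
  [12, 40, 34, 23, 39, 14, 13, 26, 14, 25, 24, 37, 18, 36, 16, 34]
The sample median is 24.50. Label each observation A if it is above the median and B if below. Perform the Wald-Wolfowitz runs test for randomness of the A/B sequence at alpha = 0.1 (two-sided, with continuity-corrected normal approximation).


Step 1: Compute median = 24.50; label A = above, B = below.
Labels in order: BAABABBABABABABA  (n_A = 8, n_B = 8)
Step 2: Count runs R = 14.
Step 3: Under H0 (random ordering), E[R] = 2*n_A*n_B/(n_A+n_B) + 1 = 2*8*8/16 + 1 = 9.0000.
        Var[R] = 2*n_A*n_B*(2*n_A*n_B - n_A - n_B) / ((n_A+n_B)^2 * (n_A+n_B-1)) = 14336/3840 = 3.7333.
        SD[R] = 1.9322.
Step 4: Continuity-corrected z = (R - 0.5 - E[R]) / SD[R] = (14 - 0.5 - 9.0000) / 1.9322 = 2.3290.
Step 5: Two-sided p-value via normal approximation = 2*(1 - Phi(|z|)) = 0.019861.
Step 6: alpha = 0.1. reject H0.

R = 14, z = 2.3290, p = 0.019861, reject H0.


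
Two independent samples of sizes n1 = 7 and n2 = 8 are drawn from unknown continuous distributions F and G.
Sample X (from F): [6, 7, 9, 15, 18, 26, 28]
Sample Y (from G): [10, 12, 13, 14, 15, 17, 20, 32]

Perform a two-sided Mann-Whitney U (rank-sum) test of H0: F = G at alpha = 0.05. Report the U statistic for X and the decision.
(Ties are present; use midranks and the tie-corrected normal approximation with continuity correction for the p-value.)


Step 1: Combine and sort all 15 observations; assign midranks.
sorted (value, group): (6,X), (7,X), (9,X), (10,Y), (12,Y), (13,Y), (14,Y), (15,X), (15,Y), (17,Y), (18,X), (20,Y), (26,X), (28,X), (32,Y)
ranks: 6->1, 7->2, 9->3, 10->4, 12->5, 13->6, 14->7, 15->8.5, 15->8.5, 17->10, 18->11, 20->12, 26->13, 28->14, 32->15
Step 2: Rank sum for X: R1 = 1 + 2 + 3 + 8.5 + 11 + 13 + 14 = 52.5.
Step 3: U_X = R1 - n1(n1+1)/2 = 52.5 - 7*8/2 = 52.5 - 28 = 24.5.
       U_Y = n1*n2 - U_X = 56 - 24.5 = 31.5.
Step 4: Ties are present, so use the tie-corrected normal approximation (with continuity correction) for the p-value.
Step 5: p-value = 0.728221; compare to alpha = 0.05. fail to reject H0.

U_X = 24.5, p = 0.728221, fail to reject H0 at alpha = 0.05.


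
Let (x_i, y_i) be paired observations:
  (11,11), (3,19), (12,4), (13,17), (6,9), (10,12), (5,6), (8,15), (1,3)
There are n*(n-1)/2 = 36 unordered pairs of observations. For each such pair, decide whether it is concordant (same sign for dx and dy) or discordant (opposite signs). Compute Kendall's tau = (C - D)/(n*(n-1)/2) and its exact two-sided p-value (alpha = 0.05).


Step 1: Enumerate the 36 unordered pairs (i,j) with i<j and classify each by sign(x_j-x_i) * sign(y_j-y_i).
  (1,2):dx=-8,dy=+8->D; (1,3):dx=+1,dy=-7->D; (1,4):dx=+2,dy=+6->C; (1,5):dx=-5,dy=-2->C
  (1,6):dx=-1,dy=+1->D; (1,7):dx=-6,dy=-5->C; (1,8):dx=-3,dy=+4->D; (1,9):dx=-10,dy=-8->C
  (2,3):dx=+9,dy=-15->D; (2,4):dx=+10,dy=-2->D; (2,5):dx=+3,dy=-10->D; (2,6):dx=+7,dy=-7->D
  (2,7):dx=+2,dy=-13->D; (2,8):dx=+5,dy=-4->D; (2,9):dx=-2,dy=-16->C; (3,4):dx=+1,dy=+13->C
  (3,5):dx=-6,dy=+5->D; (3,6):dx=-2,dy=+8->D; (3,7):dx=-7,dy=+2->D; (3,8):dx=-4,dy=+11->D
  (3,9):dx=-11,dy=-1->C; (4,5):dx=-7,dy=-8->C; (4,6):dx=-3,dy=-5->C; (4,7):dx=-8,dy=-11->C
  (4,8):dx=-5,dy=-2->C; (4,9):dx=-12,dy=-14->C; (5,6):dx=+4,dy=+3->C; (5,7):dx=-1,dy=-3->C
  (5,8):dx=+2,dy=+6->C; (5,9):dx=-5,dy=-6->C; (6,7):dx=-5,dy=-6->C; (6,8):dx=-2,dy=+3->D
  (6,9):dx=-9,dy=-9->C; (7,8):dx=+3,dy=+9->C; (7,9):dx=-4,dy=-3->C; (8,9):dx=-7,dy=-12->C
Step 2: C = 21, D = 15, total pairs = 36.
Step 3: tau = (C - D)/(n(n-1)/2) = (21 - 15)/36 = 0.166667.
Step 4: Exact two-sided p-value (enumerate n! = 362880 permutations of y under H0): p = 0.612202.
Step 5: alpha = 0.05. fail to reject H0.

tau_b = 0.1667 (C=21, D=15), p = 0.612202, fail to reject H0.


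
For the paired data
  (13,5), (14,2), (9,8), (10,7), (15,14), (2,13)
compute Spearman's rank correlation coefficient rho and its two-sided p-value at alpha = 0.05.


Step 1: Rank x and y separately (midranks; no ties here).
rank(x): 13->4, 14->5, 9->2, 10->3, 15->6, 2->1
rank(y): 5->2, 2->1, 8->4, 7->3, 14->6, 13->5
Step 2: d_i = R_x(i) - R_y(i); compute d_i^2.
  (4-2)^2=4, (5-1)^2=16, (2-4)^2=4, (3-3)^2=0, (6-6)^2=0, (1-5)^2=16
sum(d^2) = 40.
Step 3: rho = 1 - 6*40 / (6*(6^2 - 1)) = 1 - 240/210 = -0.142857.
Step 4: Under H0, t = rho * sqrt((n-2)/(1-rho^2)) = -0.2887 ~ t(4).
Step 5: Two-sided p-value from the t-distribution with 4 df = 0.787172.
Step 6: alpha = 0.05. fail to reject H0.

rho = -0.1429, p = 0.787172, fail to reject H0 at alpha = 0.05.


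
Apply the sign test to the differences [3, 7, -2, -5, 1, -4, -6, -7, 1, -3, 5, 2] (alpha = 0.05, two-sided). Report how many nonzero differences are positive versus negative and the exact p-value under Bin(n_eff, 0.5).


Step 1: Discard zero differences. Original n = 12; n_eff = number of nonzero differences = 12.
Nonzero differences (with sign): +3, +7, -2, -5, +1, -4, -6, -7, +1, -3, +5, +2
Step 2: Count signs: positive = 6, negative = 6.
Step 3: Under H0: P(positive) = 0.5, so the number of positives S ~ Bin(12, 0.5).
Step 4: Two-sided exact p-value = sum of Bin(12,0.5) probabilities at or below the observed probability = 1.000000.
Step 5: alpha = 0.05. fail to reject H0.

n_eff = 12, pos = 6, neg = 6, p = 1.000000, fail to reject H0.


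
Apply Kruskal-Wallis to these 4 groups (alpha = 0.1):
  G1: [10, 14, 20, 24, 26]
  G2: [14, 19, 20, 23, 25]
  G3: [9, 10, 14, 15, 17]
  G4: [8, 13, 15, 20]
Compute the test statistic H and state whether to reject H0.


Step 1: Combine all N = 19 observations and assign midranks.
sorted (value, group, rank): (8,G4,1), (9,G3,2), (10,G1,3.5), (10,G3,3.5), (13,G4,5), (14,G1,7), (14,G2,7), (14,G3,7), (15,G3,9.5), (15,G4,9.5), (17,G3,11), (19,G2,12), (20,G1,14), (20,G2,14), (20,G4,14), (23,G2,16), (24,G1,17), (25,G2,18), (26,G1,19)
Step 2: Sum ranks within each group.
R_1 = 60.5 (n_1 = 5)
R_2 = 67 (n_2 = 5)
R_3 = 33 (n_3 = 5)
R_4 = 29.5 (n_4 = 4)
Step 3: H = 12/(N(N+1)) * sum(R_i^2/n_i) - 3(N+1)
     = 12/(19*20) * (60.5^2/5 + 67^2/5 + 33^2/5 + 29.5^2/4) - 3*20
     = 0.031579 * 2065.21 - 60
     = 5.217237.
Step 4: Ties present; correction factor C = 1 - 60/(19^3 - 19) = 0.991228. Corrected H = 5.217237 / 0.991228 = 5.263407.
Step 5: Under H0, H ~ chi^2(3); p-value = 0.153495.
Step 6: alpha = 0.1. fail to reject H0.

H = 5.2634, df = 3, p = 0.153495, fail to reject H0.


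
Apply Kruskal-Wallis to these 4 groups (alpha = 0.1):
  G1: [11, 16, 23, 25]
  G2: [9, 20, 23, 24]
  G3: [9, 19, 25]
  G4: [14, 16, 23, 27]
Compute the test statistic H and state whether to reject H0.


Step 1: Combine all N = 15 observations and assign midranks.
sorted (value, group, rank): (9,G2,1.5), (9,G3,1.5), (11,G1,3), (14,G4,4), (16,G1,5.5), (16,G4,5.5), (19,G3,7), (20,G2,8), (23,G1,10), (23,G2,10), (23,G4,10), (24,G2,12), (25,G1,13.5), (25,G3,13.5), (27,G4,15)
Step 2: Sum ranks within each group.
R_1 = 32 (n_1 = 4)
R_2 = 31.5 (n_2 = 4)
R_3 = 22 (n_3 = 3)
R_4 = 34.5 (n_4 = 4)
Step 3: H = 12/(N(N+1)) * sum(R_i^2/n_i) - 3(N+1)
     = 12/(15*16) * (32^2/4 + 31.5^2/4 + 22^2/3 + 34.5^2/4) - 3*16
     = 0.050000 * 962.958 - 48
     = 0.147917.
Step 4: Ties present; correction factor C = 1 - 42/(15^3 - 15) = 0.987500. Corrected H = 0.147917 / 0.987500 = 0.149789.
Step 5: Under H0, H ~ chi^2(3); p-value = 0.985256.
Step 6: alpha = 0.1. fail to reject H0.

H = 0.1498, df = 3, p = 0.985256, fail to reject H0.


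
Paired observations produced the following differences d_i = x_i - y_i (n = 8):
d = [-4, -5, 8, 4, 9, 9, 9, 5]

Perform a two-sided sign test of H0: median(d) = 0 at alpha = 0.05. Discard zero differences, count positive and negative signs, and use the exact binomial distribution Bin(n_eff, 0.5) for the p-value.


Step 1: Discard zero differences. Original n = 8; n_eff = number of nonzero differences = 8.
Nonzero differences (with sign): -4, -5, +8, +4, +9, +9, +9, +5
Step 2: Count signs: positive = 6, negative = 2.
Step 3: Under H0: P(positive) = 0.5, so the number of positives S ~ Bin(8, 0.5).
Step 4: Two-sided exact p-value = sum of Bin(8,0.5) probabilities at or below the observed probability = 0.289062.
Step 5: alpha = 0.05. fail to reject H0.

n_eff = 8, pos = 6, neg = 2, p = 0.289062, fail to reject H0.


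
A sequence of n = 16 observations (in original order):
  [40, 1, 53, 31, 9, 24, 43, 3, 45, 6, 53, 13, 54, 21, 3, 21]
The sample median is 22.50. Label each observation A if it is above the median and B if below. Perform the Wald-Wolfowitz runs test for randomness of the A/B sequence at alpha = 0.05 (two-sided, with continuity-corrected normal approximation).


Step 1: Compute median = 22.50; label A = above, B = below.
Labels in order: ABAABAABABABABBB  (n_A = 8, n_B = 8)
Step 2: Count runs R = 12.
Step 3: Under H0 (random ordering), E[R] = 2*n_A*n_B/(n_A+n_B) + 1 = 2*8*8/16 + 1 = 9.0000.
        Var[R] = 2*n_A*n_B*(2*n_A*n_B - n_A - n_B) / ((n_A+n_B)^2 * (n_A+n_B-1)) = 14336/3840 = 3.7333.
        SD[R] = 1.9322.
Step 4: Continuity-corrected z = (R - 0.5 - E[R]) / SD[R] = (12 - 0.5 - 9.0000) / 1.9322 = 1.2939.
Step 5: Two-sided p-value via normal approximation = 2*(1 - Phi(|z|)) = 0.195709.
Step 6: alpha = 0.05. fail to reject H0.

R = 12, z = 1.2939, p = 0.195709, fail to reject H0.


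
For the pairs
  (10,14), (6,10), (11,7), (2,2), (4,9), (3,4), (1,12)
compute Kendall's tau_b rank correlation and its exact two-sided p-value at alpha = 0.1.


Step 1: Enumerate the 21 unordered pairs (i,j) with i<j and classify each by sign(x_j-x_i) * sign(y_j-y_i).
  (1,2):dx=-4,dy=-4->C; (1,3):dx=+1,dy=-7->D; (1,4):dx=-8,dy=-12->C; (1,5):dx=-6,dy=-5->C
  (1,6):dx=-7,dy=-10->C; (1,7):dx=-9,dy=-2->C; (2,3):dx=+5,dy=-3->D; (2,4):dx=-4,dy=-8->C
  (2,5):dx=-2,dy=-1->C; (2,6):dx=-3,dy=-6->C; (2,7):dx=-5,dy=+2->D; (3,4):dx=-9,dy=-5->C
  (3,5):dx=-7,dy=+2->D; (3,6):dx=-8,dy=-3->C; (3,7):dx=-10,dy=+5->D; (4,5):dx=+2,dy=+7->C
  (4,6):dx=+1,dy=+2->C; (4,7):dx=-1,dy=+10->D; (5,6):dx=-1,dy=-5->C; (5,7):dx=-3,dy=+3->D
  (6,7):dx=-2,dy=+8->D
Step 2: C = 13, D = 8, total pairs = 21.
Step 3: tau = (C - D)/(n(n-1)/2) = (13 - 8)/21 = 0.238095.
Step 4: Exact two-sided p-value (enumerate n! = 5040 permutations of y under H0): p = 0.561905.
Step 5: alpha = 0.1. fail to reject H0.

tau_b = 0.2381 (C=13, D=8), p = 0.561905, fail to reject H0.


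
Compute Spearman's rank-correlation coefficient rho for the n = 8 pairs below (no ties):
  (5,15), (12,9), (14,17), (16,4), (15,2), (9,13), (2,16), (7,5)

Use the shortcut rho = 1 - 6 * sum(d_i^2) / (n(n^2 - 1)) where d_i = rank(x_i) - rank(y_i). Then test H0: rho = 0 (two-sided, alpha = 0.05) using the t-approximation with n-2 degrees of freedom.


Step 1: Rank x and y separately (midranks; no ties here).
rank(x): 5->2, 12->5, 14->6, 16->8, 15->7, 9->4, 2->1, 7->3
rank(y): 15->6, 9->4, 17->8, 4->2, 2->1, 13->5, 16->7, 5->3
Step 2: d_i = R_x(i) - R_y(i); compute d_i^2.
  (2-6)^2=16, (5-4)^2=1, (6-8)^2=4, (8-2)^2=36, (7-1)^2=36, (4-5)^2=1, (1-7)^2=36, (3-3)^2=0
sum(d^2) = 130.
Step 3: rho = 1 - 6*130 / (8*(8^2 - 1)) = 1 - 780/504 = -0.547619.
Step 4: Under H0, t = rho * sqrt((n-2)/(1-rho^2)) = -1.6031 ~ t(6).
Step 5: Two-sided p-value from the t-distribution with 6 df = 0.160026.
Step 6: alpha = 0.05. fail to reject H0.

rho = -0.5476, p = 0.160026, fail to reject H0 at alpha = 0.05.


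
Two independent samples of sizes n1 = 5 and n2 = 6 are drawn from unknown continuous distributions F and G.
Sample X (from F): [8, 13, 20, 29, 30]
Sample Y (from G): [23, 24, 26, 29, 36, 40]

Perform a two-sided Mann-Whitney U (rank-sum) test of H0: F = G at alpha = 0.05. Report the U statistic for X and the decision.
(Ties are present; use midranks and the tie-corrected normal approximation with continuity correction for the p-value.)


Step 1: Combine and sort all 11 observations; assign midranks.
sorted (value, group): (8,X), (13,X), (20,X), (23,Y), (24,Y), (26,Y), (29,X), (29,Y), (30,X), (36,Y), (40,Y)
ranks: 8->1, 13->2, 20->3, 23->4, 24->5, 26->6, 29->7.5, 29->7.5, 30->9, 36->10, 40->11
Step 2: Rank sum for X: R1 = 1 + 2 + 3 + 7.5 + 9 = 22.5.
Step 3: U_X = R1 - n1(n1+1)/2 = 22.5 - 5*6/2 = 22.5 - 15 = 7.5.
       U_Y = n1*n2 - U_X = 30 - 7.5 = 22.5.
Step 4: Ties are present, so use the tie-corrected normal approximation (with continuity correction) for the p-value.
Step 5: p-value = 0.200217; compare to alpha = 0.05. fail to reject H0.

U_X = 7.5, p = 0.200217, fail to reject H0 at alpha = 0.05.
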